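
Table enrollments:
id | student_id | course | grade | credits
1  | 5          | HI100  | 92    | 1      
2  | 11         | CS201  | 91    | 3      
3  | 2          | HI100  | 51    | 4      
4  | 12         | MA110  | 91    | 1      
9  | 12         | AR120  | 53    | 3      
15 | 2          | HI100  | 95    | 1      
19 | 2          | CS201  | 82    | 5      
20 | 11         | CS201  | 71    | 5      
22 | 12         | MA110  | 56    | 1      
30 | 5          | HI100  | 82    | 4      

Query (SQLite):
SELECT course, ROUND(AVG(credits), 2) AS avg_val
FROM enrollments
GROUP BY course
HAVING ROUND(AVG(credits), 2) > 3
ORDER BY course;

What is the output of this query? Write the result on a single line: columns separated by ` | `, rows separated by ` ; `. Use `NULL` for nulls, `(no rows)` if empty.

Partition enrollments by course; compute ROUND(AVG(credits), 2) within each group.
HAVING: keep groups where ROUND(AVG(credits), 2) > 3.
  AR120: ids {9} → ROUND(AVG(credits), 2)=3
  CS201: ids {2, 19, 20} → ROUND(AVG(credits), 2)=4.33
  HI100: ids {1, 3, 15, 30} → ROUND(AVG(credits), 2)=2.5
  MA110: ids {4, 22} → ROUND(AVG(credits), 2)=1

CS201 | 4.33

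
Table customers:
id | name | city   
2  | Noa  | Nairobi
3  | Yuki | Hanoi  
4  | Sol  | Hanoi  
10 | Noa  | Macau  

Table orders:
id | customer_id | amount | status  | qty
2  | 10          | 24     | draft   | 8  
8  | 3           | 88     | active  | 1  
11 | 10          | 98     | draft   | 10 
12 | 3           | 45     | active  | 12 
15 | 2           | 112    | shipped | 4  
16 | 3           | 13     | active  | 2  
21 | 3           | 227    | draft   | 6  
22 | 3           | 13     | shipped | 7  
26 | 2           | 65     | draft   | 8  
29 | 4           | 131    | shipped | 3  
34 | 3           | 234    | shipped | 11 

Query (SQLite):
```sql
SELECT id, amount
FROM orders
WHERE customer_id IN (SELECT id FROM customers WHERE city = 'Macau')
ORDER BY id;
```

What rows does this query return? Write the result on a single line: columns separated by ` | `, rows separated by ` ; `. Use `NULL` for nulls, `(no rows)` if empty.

Inner query: customers.id where city = 'Macau'.
Outer: keep orders rows whose customer_id is in that set.
Inner query → {10}

2 | 24 ; 11 | 98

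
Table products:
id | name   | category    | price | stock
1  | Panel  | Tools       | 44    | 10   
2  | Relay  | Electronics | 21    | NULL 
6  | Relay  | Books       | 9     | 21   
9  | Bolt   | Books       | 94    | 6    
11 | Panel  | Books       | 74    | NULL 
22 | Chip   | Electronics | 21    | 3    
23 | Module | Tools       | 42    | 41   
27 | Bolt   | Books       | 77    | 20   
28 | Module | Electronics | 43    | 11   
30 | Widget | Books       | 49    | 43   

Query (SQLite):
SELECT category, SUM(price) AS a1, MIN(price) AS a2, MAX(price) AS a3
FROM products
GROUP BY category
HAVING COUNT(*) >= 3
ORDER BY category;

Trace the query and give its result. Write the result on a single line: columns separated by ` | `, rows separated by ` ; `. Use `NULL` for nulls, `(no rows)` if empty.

Books | 303 | 9 | 94 ; Electronics | 85 | 21 | 43

Group products by category.
Per group compute: SUM(price), MIN(price), MAX(price).
HAVING: drop groups with fewer than 3 rows.
  Books: ids {6, 9, 11, 27, 30} → SUM(price)=303, MIN(price)=9, MAX(price)=94
  Electronics: ids {2, 22, 28} → SUM(price)=85, MIN(price)=21, MAX(price)=43
  Tools: ids {1, 23} → SUM(price)=86, MIN(price)=42, MAX(price)=44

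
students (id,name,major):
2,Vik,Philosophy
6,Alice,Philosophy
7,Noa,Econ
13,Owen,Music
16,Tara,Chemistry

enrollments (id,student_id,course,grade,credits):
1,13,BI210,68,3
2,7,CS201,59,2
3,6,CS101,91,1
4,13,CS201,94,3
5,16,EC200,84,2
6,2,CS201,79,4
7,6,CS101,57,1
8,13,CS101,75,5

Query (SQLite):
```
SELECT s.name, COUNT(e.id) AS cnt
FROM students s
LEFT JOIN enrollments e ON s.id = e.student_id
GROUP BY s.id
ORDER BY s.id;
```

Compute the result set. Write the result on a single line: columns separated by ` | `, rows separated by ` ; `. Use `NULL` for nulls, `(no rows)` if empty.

Vik | 1 ; Alice | 2 ; Noa | 1 ; Owen | 3 ; Tara | 1

LEFT JOIN keeps every students row; unmatched ones get NULL for enrollments columns.
Group by students.id and compute COUNT(e.id). COUNT(col) of an all-NULL group is 0.
  2: ids {6} → COUNT(e.id)=1
  6: ids {3, 7} → COUNT(e.id)=2
  7: ids {2} → COUNT(e.id)=1
  13: ids {1, 4, 8} → COUNT(e.id)=3
  16: ids {5} → COUNT(e.id)=1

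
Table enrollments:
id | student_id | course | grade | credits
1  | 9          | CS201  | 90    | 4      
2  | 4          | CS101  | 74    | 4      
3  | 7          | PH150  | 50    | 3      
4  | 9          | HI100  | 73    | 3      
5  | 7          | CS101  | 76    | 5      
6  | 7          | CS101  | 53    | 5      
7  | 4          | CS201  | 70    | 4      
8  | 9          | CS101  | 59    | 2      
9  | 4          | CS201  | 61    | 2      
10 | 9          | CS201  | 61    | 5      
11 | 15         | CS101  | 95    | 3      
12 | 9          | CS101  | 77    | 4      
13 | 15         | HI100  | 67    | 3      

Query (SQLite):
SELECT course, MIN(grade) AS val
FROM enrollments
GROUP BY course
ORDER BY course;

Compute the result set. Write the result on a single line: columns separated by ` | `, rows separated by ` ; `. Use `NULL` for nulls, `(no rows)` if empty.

CS101 | 53 ; CS201 | 61 ; HI100 | 67 ; PH150 | 50

Partition enrollments by course; compute MIN(grade) within each group.
  CS101: ids {2, 5, 6, 8, 11, 12} → MIN(grade)=53
  CS201: ids {1, 7, 9, 10} → MIN(grade)=61
  HI100: ids {4, 13} → MIN(grade)=67
  PH150: ids {3} → MIN(grade)=50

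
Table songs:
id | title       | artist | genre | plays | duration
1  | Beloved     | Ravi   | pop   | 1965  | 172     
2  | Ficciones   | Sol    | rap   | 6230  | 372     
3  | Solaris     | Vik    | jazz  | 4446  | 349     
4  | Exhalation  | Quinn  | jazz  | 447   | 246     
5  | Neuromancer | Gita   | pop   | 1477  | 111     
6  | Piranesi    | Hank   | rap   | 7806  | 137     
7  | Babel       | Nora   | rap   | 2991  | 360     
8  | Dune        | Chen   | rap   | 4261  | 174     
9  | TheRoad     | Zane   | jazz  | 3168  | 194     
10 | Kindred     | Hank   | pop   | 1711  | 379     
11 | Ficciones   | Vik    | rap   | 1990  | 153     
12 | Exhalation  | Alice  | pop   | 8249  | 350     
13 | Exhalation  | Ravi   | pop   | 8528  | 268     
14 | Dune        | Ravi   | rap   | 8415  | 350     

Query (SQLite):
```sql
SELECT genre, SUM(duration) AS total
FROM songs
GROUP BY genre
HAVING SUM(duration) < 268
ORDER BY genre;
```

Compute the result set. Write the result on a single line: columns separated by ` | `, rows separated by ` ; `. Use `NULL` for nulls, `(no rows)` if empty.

Partition songs by genre; compute SUM(duration) within each group.
HAVING: keep groups where SUM(duration) < 268.
  jazz: ids {3, 4, 9} → SUM(duration)=789
  pop: ids {1, 5, 10, 12, 13} → SUM(duration)=1280
  rap: ids {2, 6, 7, 8, 11, 14} → SUM(duration)=1546

(no rows)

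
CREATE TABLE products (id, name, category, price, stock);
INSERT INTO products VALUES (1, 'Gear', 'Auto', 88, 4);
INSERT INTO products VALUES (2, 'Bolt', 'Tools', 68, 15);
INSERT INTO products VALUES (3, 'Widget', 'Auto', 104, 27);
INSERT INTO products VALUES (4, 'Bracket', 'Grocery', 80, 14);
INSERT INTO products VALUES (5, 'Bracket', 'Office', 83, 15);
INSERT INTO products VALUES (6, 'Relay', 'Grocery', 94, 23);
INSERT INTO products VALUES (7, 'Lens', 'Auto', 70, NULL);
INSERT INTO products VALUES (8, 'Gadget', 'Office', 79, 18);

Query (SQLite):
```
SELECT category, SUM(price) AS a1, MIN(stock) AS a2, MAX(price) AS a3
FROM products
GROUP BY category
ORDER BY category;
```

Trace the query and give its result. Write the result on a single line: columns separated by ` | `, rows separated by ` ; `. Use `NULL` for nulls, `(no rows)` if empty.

Auto | 262 | 4 | 104 ; Grocery | 174 | 14 | 94 ; Office | 162 | 15 | 83 ; Tools | 68 | 15 | 68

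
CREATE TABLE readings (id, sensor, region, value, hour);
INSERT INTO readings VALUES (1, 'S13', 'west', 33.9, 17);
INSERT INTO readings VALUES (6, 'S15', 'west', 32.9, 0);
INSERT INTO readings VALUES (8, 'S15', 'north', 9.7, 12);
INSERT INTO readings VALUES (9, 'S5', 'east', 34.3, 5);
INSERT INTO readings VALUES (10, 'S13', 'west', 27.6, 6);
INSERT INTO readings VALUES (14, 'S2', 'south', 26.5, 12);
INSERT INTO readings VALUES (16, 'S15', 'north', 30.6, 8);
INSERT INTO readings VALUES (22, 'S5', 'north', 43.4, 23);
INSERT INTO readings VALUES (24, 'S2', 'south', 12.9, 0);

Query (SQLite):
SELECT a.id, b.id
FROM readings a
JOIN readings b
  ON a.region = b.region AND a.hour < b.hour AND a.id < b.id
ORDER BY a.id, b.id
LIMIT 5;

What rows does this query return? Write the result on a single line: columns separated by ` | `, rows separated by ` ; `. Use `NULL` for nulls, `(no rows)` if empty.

Pairs (a,b) with same region, a.hour < b.hour, a.id < b.id.
region groups: east:{9} north:{8,16,22} south:{14,24} west:{1,6,10}
Ordered by (a.id, b.id); first 5.

6 | 10 ; 8 | 22 ; 16 | 22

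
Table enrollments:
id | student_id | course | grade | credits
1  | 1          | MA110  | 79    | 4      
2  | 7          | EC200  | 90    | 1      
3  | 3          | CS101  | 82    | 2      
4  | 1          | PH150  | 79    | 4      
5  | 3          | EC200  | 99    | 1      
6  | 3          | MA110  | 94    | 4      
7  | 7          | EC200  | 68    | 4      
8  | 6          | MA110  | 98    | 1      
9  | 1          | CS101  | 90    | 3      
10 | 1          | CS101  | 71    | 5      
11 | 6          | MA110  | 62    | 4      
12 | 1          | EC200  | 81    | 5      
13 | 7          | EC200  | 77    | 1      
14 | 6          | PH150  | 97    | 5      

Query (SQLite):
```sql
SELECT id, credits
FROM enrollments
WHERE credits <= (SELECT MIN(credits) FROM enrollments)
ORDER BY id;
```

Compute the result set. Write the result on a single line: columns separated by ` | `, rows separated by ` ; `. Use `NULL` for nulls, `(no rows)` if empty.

2 | 1 ; 5 | 1 ; 8 | 1 ; 13 | 1

Scalar subquery: MIN(credits) over all enrollments rows = 1.
Keep rows where credits <= that value.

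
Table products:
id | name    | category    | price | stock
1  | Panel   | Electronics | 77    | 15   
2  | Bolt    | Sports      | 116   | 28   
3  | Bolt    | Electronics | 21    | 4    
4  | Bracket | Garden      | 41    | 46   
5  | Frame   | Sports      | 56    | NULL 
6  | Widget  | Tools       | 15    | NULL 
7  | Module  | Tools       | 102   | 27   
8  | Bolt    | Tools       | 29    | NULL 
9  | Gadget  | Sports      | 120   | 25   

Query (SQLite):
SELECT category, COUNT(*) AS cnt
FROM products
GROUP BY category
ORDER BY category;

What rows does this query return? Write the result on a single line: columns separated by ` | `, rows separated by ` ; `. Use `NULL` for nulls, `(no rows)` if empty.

Electronics | 2 ; Garden | 1 ; Sports | 3 ; Tools | 3

Partition products by category; compute COUNT(*) within each group.
  Electronics: ids {1, 3} → COUNT(*)=2
  Garden: ids {4} → COUNT(*)=1
  Sports: ids {2, 5, 9} → COUNT(*)=3
  Tools: ids {6, 7, 8} → COUNT(*)=3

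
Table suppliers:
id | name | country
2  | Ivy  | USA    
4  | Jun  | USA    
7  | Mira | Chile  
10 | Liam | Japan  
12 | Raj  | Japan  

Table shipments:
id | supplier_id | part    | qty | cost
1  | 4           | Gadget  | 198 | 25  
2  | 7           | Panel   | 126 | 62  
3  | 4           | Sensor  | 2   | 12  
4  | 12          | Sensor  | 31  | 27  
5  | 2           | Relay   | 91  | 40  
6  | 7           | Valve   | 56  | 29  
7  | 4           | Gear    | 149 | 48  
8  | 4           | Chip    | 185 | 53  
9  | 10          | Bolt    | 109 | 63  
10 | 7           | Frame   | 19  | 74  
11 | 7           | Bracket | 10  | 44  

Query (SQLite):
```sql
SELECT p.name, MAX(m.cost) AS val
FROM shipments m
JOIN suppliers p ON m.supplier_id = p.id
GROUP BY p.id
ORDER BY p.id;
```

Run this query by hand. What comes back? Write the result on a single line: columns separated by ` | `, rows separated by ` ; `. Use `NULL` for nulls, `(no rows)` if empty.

Ivy | 40 ; Jun | 53 ; Mira | 74 ; Liam | 63 ; Raj | 27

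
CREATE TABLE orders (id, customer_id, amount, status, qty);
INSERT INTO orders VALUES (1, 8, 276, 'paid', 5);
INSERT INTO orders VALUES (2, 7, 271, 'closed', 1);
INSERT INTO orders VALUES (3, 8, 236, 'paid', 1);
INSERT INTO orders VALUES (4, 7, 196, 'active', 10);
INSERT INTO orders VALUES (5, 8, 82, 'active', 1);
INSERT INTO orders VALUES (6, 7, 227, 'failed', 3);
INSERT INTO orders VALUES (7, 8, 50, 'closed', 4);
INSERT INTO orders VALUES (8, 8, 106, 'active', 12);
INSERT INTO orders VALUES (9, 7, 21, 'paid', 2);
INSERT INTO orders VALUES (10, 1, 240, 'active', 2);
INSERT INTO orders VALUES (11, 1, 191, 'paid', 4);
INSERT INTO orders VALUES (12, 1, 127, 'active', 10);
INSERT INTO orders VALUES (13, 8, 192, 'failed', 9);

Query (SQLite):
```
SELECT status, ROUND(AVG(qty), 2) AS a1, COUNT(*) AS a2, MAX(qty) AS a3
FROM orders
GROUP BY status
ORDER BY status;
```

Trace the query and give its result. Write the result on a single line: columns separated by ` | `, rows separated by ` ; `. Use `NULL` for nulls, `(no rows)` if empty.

active | 7 | 5 | 12 ; closed | 2.5 | 2 | 4 ; failed | 6 | 2 | 9 ; paid | 3 | 4 | 5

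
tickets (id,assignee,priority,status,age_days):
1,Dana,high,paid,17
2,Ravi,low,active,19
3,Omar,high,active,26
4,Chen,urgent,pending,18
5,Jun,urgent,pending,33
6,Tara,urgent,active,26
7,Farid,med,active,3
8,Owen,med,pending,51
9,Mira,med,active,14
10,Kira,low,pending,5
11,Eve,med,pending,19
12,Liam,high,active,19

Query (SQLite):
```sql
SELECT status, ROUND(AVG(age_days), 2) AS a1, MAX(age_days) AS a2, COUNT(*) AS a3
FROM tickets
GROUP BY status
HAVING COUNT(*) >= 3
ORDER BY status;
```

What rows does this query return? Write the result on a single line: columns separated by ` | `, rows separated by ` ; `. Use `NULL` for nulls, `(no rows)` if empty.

active | 17.83 | 26 | 6 ; pending | 25.2 | 51 | 5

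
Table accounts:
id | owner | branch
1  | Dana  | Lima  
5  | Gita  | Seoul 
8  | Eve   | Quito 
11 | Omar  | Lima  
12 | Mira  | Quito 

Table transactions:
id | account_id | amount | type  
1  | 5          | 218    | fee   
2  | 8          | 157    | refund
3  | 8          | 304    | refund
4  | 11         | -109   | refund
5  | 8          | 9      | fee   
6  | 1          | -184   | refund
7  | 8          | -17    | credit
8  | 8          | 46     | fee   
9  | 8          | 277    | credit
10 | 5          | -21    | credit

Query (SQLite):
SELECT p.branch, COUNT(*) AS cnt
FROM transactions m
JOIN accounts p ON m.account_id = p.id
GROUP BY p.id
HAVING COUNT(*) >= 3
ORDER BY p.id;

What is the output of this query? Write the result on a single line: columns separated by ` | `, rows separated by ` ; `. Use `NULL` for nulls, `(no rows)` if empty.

Quito | 6

Join each transactions row to its accounts via account_id.
Group joined rows by accounts.id; compute COUNT(*) per group.
HAVING: keep groups with count ≥ 3.
  1: ids {6} → COUNT(*)=1
  5: ids {1, 10} → COUNT(*)=2
  8: ids {2, 3, 5, 7, 8, 9} → COUNT(*)=6
  11: ids {4} → COUNT(*)=1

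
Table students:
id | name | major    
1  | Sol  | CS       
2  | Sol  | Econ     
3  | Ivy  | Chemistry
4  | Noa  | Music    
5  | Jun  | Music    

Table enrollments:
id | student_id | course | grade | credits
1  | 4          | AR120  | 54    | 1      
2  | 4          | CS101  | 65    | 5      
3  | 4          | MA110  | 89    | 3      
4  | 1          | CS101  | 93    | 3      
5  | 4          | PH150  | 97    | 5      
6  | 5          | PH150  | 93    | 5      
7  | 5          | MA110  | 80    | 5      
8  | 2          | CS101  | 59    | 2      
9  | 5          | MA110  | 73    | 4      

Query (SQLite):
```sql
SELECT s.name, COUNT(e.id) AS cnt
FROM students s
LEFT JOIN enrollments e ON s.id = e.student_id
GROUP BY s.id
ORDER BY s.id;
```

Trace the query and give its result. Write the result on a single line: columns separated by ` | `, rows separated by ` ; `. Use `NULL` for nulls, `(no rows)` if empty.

LEFT JOIN keeps every students row; unmatched ones get NULL for enrollments columns.
Group by students.id and compute COUNT(e.id). COUNT(col) of an all-NULL group is 0.
  1: ids {4} → COUNT(e.id)=1
  2: ids {8} → COUNT(e.id)=1
  3: ids {—} → COUNT(e.id)=0
  4: ids {1, 2, 3, 5} → COUNT(e.id)=4
  5: ids {6, 7, 9} → COUNT(e.id)=3

Sol | 1 ; Sol | 1 ; Ivy | 0 ; Noa | 4 ; Jun | 3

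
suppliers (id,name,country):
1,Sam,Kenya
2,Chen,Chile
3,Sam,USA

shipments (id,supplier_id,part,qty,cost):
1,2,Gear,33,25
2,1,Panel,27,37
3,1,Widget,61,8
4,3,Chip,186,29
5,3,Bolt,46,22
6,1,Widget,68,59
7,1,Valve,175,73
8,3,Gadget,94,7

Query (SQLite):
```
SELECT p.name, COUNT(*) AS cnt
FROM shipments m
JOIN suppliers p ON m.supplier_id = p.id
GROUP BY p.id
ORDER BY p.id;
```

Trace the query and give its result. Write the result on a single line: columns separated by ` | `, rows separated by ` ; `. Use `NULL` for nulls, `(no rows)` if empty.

Sam | 4 ; Chen | 1 ; Sam | 3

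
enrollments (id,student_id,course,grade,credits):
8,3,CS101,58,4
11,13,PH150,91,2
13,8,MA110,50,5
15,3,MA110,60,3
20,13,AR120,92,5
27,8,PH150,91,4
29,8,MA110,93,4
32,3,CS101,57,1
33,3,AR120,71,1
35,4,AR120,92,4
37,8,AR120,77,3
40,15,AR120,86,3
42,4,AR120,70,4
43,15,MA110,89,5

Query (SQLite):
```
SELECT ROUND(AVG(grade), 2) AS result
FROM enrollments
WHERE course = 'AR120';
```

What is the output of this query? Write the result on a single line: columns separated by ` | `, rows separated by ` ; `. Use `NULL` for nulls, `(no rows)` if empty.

81.33

Rows where course='AR120' → grade values: [92, 71, 92, 77, 86, 70].
AVG = 488 / 6 (rounded to 2 dp).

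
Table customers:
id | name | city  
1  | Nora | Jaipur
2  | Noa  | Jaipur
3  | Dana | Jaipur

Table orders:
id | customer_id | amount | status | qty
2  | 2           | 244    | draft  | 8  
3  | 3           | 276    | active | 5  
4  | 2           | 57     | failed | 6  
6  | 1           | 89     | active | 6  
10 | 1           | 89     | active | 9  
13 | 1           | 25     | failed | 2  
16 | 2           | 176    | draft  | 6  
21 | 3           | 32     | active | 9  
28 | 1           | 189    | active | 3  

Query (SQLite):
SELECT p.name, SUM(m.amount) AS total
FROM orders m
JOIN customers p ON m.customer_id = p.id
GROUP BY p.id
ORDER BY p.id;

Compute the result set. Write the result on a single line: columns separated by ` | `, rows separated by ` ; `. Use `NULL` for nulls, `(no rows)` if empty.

Nora | 392 ; Noa | 477 ; Dana | 308

Join each orders row to its customers via customer_id.
Group joined rows by customers.id; compute SUM(m.amount) per group.
  1: ids {6, 10, 13, 28} → SUM(m.amount)=392
  2: ids {2, 4, 16} → SUM(m.amount)=477
  3: ids {3, 21} → SUM(m.amount)=308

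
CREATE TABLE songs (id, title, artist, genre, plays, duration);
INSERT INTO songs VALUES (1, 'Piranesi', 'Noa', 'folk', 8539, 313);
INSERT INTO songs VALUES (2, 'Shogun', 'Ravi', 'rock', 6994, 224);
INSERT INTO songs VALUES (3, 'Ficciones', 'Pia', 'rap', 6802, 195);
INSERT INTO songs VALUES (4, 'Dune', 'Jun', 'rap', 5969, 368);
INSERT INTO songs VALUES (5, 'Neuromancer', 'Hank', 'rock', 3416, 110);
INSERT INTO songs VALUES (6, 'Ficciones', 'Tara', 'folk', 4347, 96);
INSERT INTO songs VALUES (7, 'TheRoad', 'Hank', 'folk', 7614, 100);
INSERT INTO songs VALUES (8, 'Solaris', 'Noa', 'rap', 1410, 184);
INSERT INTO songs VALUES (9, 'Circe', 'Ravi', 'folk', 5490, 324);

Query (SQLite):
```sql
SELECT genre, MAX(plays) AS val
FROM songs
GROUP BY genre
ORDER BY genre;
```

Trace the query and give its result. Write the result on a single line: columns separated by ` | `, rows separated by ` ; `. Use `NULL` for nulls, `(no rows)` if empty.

Partition songs by genre; compute MAX(plays) within each group.
  folk: ids {1, 6, 7, 9} → MAX(plays)=8539
  rap: ids {3, 4, 8} → MAX(plays)=6802
  rock: ids {2, 5} → MAX(plays)=6994

folk | 8539 ; rap | 6802 ; rock | 6994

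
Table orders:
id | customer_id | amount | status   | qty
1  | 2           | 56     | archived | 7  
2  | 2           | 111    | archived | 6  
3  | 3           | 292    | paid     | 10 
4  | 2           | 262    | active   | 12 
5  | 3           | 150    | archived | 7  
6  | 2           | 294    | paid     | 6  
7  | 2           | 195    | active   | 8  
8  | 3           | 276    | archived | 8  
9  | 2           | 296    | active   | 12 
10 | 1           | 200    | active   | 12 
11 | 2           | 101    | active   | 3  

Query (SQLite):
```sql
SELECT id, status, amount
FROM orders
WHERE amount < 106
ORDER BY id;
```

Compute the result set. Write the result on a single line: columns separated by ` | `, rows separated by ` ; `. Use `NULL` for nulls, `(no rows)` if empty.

amount < 106: ids {1, 11}

1 | archived | 56 ; 11 | active | 101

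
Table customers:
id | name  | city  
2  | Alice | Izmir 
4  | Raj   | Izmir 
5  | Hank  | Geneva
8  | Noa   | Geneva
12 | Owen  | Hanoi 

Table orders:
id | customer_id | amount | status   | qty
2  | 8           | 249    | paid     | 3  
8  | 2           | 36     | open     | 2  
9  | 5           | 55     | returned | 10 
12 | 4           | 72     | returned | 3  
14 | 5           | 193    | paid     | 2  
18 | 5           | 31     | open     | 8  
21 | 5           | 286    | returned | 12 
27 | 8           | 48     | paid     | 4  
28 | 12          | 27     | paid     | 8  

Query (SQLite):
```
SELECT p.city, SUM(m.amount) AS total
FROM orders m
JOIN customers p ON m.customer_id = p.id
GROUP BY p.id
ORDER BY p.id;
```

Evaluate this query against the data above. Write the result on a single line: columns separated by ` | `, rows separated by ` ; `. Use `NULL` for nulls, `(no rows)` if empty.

Join each orders row to its customers via customer_id.
Group joined rows by customers.id; compute SUM(m.amount) per group.
  2: ids {8} → SUM(m.amount)=36
  4: ids {12} → SUM(m.amount)=72
  5: ids {9, 14, 18, 21} → SUM(m.amount)=565
  8: ids {2, 27} → SUM(m.amount)=297
  12: ids {28} → SUM(m.amount)=27

Izmir | 36 ; Izmir | 72 ; Geneva | 565 ; Geneva | 297 ; Hanoi | 27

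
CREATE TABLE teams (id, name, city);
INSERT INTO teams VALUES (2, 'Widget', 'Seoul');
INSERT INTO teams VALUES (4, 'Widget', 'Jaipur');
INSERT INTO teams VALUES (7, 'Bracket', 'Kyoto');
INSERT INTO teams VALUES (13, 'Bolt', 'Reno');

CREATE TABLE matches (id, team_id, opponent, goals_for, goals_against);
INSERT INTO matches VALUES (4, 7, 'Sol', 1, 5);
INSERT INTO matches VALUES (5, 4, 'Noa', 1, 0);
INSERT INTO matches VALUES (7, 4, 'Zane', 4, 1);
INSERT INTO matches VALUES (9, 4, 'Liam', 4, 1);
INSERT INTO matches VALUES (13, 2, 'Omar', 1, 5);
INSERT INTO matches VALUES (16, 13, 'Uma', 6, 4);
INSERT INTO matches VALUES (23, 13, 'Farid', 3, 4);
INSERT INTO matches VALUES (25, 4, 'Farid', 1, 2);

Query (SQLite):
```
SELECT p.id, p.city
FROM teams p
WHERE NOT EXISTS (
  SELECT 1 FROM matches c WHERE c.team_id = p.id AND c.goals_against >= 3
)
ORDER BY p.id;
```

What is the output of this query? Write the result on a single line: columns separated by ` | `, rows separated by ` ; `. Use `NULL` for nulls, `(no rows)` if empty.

4 | Jaipur

For each teams row, check whether any matches with matching team_id has goals_against >= 3.
Keep rows where that is false.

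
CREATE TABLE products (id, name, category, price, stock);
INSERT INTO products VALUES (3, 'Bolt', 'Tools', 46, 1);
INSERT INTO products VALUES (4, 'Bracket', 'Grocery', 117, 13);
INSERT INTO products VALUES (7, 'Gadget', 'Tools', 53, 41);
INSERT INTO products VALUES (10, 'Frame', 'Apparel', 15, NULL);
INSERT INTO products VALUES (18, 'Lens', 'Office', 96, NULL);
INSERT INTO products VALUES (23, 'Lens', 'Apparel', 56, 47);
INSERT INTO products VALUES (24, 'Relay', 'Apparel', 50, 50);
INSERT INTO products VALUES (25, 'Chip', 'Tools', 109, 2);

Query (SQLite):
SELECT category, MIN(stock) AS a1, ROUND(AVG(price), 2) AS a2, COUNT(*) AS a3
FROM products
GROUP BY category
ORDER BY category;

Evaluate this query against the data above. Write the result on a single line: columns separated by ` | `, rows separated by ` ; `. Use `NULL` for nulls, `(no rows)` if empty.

Apparel | 47 | 40.33 | 3 ; Grocery | 13 | 117 | 1 ; Office | NULL | 96 | 1 ; Tools | 1 | 69.33 | 3

Group products by category.
Per group compute: MIN(stock), ROUND(AVG(price), 2), COUNT(*).
  Apparel: ids {10, 23, 24} → MIN(stock)=47, ROUND(AVG(price), 2)=40.33, COUNT(*)=3
  Grocery: ids {4} → MIN(stock)=13, ROUND(AVG(price), 2)=117, COUNT(*)=1
  Office: ids {18} → MIN(stock)=NULL, ROUND(AVG(price), 2)=96, COUNT(*)=1
  Tools: ids {3, 7, 25} → MIN(stock)=1, ROUND(AVG(price), 2)=69.33, COUNT(*)=3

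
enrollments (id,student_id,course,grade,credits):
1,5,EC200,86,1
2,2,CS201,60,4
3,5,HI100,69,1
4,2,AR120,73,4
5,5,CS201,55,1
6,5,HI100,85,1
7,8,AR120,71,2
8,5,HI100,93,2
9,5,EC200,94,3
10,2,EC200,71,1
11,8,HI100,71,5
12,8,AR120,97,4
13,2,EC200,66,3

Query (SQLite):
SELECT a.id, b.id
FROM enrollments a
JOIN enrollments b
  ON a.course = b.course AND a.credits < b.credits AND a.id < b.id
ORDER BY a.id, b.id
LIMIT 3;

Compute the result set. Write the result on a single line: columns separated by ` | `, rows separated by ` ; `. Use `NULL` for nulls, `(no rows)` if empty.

1 | 9 ; 1 | 13 ; 3 | 8

Pairs (a,b) with same course, a.credits < b.credits, a.id < b.id.
course groups: AR120:{4,7,12} CS201:{2,5} EC200:{1,9,10,13} HI100:{3,6,8,11}
Ordered by (a.id, b.id); first 3.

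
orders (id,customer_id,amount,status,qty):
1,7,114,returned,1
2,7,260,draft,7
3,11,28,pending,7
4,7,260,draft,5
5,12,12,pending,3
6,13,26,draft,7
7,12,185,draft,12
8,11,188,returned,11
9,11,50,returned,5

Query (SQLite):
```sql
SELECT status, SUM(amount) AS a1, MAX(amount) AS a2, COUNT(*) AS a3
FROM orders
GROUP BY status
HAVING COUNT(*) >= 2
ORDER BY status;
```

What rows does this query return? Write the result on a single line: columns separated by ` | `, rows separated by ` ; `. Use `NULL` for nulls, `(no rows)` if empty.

draft | 731 | 260 | 4 ; pending | 40 | 28 | 2 ; returned | 352 | 188 | 3

Group orders by status.
Per group compute: SUM(amount), MAX(amount), COUNT(*).
HAVING: drop groups with fewer than 2 rows.
  draft: ids {2, 4, 6, 7} → SUM(amount)=731, MAX(amount)=260, COUNT(*)=4
  pending: ids {3, 5} → SUM(amount)=40, MAX(amount)=28, COUNT(*)=2
  returned: ids {1, 8, 9} → SUM(amount)=352, MAX(amount)=188, COUNT(*)=3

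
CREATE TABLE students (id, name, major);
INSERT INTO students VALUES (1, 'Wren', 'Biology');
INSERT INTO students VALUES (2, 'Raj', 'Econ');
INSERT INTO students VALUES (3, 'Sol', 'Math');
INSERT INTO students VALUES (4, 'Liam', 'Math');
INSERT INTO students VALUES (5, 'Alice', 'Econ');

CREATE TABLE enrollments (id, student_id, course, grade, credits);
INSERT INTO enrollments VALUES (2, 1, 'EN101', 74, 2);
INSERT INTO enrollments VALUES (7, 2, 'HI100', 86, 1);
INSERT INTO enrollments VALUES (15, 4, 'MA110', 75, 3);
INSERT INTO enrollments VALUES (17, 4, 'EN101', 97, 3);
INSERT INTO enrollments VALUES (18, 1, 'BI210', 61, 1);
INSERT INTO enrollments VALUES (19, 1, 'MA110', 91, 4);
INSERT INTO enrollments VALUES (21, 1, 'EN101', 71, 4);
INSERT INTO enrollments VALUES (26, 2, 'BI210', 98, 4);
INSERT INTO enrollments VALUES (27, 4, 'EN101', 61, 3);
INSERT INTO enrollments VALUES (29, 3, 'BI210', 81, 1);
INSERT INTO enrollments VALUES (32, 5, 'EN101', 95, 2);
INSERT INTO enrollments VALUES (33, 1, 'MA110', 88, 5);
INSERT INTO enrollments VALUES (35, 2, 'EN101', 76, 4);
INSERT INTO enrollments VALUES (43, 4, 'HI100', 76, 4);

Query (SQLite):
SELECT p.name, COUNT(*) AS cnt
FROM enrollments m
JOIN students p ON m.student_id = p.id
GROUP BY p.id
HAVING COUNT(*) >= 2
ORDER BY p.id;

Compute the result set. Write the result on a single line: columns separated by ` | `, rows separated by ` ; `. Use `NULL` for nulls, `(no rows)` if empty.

Wren | 5 ; Raj | 3 ; Liam | 4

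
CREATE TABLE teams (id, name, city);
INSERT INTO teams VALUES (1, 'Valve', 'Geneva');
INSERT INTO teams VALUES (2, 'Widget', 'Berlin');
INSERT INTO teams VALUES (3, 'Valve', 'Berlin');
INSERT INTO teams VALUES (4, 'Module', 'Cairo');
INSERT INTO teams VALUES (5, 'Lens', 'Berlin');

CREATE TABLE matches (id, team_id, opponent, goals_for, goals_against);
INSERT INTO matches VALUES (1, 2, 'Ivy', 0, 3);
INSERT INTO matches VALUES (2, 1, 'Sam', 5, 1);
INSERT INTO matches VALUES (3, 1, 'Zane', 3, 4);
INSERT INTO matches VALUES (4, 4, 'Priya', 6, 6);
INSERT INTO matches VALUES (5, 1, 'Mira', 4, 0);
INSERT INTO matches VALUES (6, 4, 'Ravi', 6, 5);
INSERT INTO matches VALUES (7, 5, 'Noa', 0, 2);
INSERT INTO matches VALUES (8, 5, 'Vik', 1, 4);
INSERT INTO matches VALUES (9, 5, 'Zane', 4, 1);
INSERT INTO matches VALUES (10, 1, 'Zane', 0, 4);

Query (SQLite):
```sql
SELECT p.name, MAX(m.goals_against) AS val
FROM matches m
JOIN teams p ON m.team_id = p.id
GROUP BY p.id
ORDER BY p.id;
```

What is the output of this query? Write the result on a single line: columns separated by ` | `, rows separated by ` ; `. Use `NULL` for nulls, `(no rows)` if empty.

Join each matches row to its teams via team_id.
Group joined rows by teams.id; compute MAX(m.goals_against) per group.
  1: ids {2, 3, 5, 10} → MAX(m.goals_against)=4
  2: ids {1} → MAX(m.goals_against)=3
  4: ids {4, 6} → MAX(m.goals_against)=6
  5: ids {7, 8, 9} → MAX(m.goals_against)=4

Valve | 4 ; Widget | 3 ; Module | 6 ; Lens | 4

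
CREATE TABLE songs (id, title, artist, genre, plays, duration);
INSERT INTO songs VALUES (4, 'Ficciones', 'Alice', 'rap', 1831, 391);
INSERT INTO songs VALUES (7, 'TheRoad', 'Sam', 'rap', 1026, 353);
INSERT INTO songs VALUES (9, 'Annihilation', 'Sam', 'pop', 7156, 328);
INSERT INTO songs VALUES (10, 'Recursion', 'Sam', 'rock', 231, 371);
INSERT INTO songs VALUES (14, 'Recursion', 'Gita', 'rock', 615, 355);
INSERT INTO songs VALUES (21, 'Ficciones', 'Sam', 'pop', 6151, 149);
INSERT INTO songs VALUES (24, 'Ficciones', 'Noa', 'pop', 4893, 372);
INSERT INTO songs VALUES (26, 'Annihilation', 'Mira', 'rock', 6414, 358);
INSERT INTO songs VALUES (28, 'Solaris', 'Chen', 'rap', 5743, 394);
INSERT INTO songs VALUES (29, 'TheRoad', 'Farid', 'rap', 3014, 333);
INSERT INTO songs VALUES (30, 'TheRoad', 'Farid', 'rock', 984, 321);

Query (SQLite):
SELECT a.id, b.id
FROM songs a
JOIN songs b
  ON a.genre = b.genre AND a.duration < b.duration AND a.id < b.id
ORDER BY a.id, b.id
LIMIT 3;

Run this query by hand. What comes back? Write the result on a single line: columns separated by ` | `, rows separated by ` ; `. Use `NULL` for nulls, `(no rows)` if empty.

Pairs (a,b) with same genre, a.duration < b.duration, a.id < b.id.
genre groups: pop:{9,21,24} rap:{4,7,28,29} rock:{10,14,26,30}
Ordered by (a.id, b.id); first 3.

4 | 28 ; 7 | 28 ; 9 | 24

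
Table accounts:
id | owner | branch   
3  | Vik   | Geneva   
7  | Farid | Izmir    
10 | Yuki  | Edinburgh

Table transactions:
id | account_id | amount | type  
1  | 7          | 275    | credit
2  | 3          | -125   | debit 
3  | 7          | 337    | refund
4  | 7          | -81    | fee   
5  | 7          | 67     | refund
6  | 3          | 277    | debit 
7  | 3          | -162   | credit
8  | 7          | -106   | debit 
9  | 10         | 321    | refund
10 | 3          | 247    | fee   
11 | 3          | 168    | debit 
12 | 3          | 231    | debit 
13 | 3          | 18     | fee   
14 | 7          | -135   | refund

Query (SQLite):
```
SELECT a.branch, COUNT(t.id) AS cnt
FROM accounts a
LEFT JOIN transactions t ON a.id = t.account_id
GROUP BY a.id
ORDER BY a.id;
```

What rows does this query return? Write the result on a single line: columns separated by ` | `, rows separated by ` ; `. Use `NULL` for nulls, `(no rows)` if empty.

LEFT JOIN keeps every accounts row; unmatched ones get NULL for transactions columns.
Group by accounts.id and compute COUNT(t.id). COUNT(col) of an all-NULL group is 0.
  3: ids {2, 6, 7, 10, 11, 12, 13} → COUNT(t.id)=7
  7: ids {1, 3, 4, 5, 8, 14} → COUNT(t.id)=6
  10: ids {9} → COUNT(t.id)=1

Geneva | 7 ; Izmir | 6 ; Edinburgh | 1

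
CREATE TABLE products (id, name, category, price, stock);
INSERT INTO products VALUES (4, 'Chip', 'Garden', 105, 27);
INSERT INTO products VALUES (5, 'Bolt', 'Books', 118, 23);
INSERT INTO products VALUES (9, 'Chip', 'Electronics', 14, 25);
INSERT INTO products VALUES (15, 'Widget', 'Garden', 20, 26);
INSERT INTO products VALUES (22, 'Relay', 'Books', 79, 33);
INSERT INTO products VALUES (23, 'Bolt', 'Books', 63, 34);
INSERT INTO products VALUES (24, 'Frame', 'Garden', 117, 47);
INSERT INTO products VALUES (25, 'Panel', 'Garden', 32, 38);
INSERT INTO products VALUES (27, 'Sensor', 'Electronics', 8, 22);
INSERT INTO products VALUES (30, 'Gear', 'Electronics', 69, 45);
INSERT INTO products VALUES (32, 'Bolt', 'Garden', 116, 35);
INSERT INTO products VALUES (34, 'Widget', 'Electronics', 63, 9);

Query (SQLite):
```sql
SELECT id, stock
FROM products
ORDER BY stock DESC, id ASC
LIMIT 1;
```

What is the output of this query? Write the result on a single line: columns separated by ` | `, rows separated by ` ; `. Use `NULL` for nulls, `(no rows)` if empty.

Sort by stock desc, tiebreak id asc: (47, id=24), (45, id=30), (38, id=25), (35, id=32) …. Take first 1.

24 | 47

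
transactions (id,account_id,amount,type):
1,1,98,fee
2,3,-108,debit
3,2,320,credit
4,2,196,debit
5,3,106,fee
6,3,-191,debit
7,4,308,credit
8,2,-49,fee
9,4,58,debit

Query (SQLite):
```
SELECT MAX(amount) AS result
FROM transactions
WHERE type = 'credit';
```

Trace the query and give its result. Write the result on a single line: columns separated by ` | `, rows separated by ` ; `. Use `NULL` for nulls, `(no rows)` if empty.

320

Rows where type='credit' → amount values: [320, 308].
MAX of non-NULL values = 320.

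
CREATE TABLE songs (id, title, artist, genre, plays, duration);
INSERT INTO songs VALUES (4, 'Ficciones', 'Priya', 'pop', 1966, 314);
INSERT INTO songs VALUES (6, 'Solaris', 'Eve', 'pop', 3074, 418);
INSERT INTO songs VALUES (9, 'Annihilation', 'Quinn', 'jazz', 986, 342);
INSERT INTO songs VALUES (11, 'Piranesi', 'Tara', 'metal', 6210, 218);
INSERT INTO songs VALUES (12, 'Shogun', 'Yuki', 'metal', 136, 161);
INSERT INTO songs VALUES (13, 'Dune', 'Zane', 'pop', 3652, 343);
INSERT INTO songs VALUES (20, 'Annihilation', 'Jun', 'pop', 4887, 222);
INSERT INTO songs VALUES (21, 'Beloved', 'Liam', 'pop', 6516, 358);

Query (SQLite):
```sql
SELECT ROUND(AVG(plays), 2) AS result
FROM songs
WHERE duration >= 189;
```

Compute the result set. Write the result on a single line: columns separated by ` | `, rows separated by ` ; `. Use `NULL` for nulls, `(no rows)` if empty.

3898.71

Rows where duration >= 189 → plays values: [1966, 3074, 986, 6210, 3652, 4887, 6516].
AVG = 27291 / 7 (rounded to 2 dp).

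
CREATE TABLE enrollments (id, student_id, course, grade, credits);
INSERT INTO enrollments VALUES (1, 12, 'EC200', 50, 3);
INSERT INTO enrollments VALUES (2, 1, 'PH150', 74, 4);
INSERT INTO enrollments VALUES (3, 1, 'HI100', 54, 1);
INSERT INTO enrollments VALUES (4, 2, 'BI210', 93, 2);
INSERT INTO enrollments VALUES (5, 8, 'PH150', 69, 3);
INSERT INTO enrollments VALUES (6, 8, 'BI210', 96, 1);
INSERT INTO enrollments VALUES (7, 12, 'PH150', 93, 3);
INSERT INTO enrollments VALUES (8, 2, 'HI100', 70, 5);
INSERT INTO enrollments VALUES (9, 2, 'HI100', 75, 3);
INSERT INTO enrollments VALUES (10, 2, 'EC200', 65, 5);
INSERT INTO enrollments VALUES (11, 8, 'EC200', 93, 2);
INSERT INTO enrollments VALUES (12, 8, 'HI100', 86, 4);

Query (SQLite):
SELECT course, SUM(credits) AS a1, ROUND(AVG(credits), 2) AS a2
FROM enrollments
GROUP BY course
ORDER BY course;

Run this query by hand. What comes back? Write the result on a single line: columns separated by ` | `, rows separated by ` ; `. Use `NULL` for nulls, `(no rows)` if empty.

BI210 | 3 | 1.5 ; EC200 | 10 | 3.33 ; HI100 | 13 | 3.25 ; PH150 | 10 | 3.33

Group enrollments by course.
Per group compute: SUM(credits), ROUND(AVG(credits), 2).
  BI210: ids {4, 6} → SUM(credits)=3, ROUND(AVG(credits), 2)=1.5
  EC200: ids {1, 10, 11} → SUM(credits)=10, ROUND(AVG(credits), 2)=3.33
  HI100: ids {3, 8, 9, 12} → SUM(credits)=13, ROUND(AVG(credits), 2)=3.25
  PH150: ids {2, 5, 7} → SUM(credits)=10, ROUND(AVG(credits), 2)=3.33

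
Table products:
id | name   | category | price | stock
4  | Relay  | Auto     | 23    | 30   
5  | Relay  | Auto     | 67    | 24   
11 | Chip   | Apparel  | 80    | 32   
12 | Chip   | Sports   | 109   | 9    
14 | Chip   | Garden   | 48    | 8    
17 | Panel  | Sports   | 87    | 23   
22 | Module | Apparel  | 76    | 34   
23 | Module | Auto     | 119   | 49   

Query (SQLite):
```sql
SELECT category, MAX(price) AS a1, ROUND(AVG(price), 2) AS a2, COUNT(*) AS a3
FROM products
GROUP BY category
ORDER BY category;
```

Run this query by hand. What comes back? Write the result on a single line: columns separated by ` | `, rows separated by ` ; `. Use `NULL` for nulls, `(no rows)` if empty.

Group products by category.
Per group compute: MAX(price), ROUND(AVG(price), 2), COUNT(*).
  Apparel: ids {11, 22} → MAX(price)=80, ROUND(AVG(price), 2)=78, COUNT(*)=2
  Auto: ids {4, 5, 23} → MAX(price)=119, ROUND(AVG(price), 2)=69.67, COUNT(*)=3
  Garden: ids {14} → MAX(price)=48, ROUND(AVG(price), 2)=48, COUNT(*)=1
  Sports: ids {12, 17} → MAX(price)=109, ROUND(AVG(price), 2)=98, COUNT(*)=2

Apparel | 80 | 78 | 2 ; Auto | 119 | 69.67 | 3 ; Garden | 48 | 48 | 1 ; Sports | 109 | 98 | 2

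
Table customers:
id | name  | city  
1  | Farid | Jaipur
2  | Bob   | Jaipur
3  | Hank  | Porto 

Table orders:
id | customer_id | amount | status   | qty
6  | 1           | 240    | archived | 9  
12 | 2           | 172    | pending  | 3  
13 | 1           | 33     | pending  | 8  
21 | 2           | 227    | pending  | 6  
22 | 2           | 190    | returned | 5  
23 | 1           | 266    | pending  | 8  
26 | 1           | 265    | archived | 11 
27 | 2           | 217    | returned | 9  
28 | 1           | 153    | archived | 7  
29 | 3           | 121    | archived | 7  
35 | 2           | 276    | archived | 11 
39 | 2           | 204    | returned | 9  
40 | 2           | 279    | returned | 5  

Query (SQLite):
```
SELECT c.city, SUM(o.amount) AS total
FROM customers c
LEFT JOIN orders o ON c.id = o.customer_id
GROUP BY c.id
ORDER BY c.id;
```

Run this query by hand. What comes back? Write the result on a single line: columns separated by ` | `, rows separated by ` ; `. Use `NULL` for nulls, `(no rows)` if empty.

Jaipur | 957 ; Jaipur | 1565 ; Porto | 121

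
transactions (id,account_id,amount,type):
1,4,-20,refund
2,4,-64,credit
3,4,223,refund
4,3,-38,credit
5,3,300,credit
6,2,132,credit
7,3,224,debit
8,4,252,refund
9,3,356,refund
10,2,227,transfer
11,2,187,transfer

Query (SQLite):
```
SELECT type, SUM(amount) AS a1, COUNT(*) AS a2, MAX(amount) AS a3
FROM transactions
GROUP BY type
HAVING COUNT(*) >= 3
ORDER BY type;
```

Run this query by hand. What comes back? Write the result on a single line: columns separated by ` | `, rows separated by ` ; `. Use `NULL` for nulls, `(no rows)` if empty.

Group transactions by type.
Per group compute: SUM(amount), COUNT(*), MAX(amount).
HAVING: drop groups with fewer than 3 rows.
  credit: ids {2, 4, 5, 6} → SUM(amount)=330, COUNT(*)=4, MAX(amount)=300
  debit: ids {7} → SUM(amount)=224, COUNT(*)=1, MAX(amount)=224
  refund: ids {1, 3, 8, 9} → SUM(amount)=811, COUNT(*)=4, MAX(amount)=356
  transfer: ids {10, 11} → SUM(amount)=414, COUNT(*)=2, MAX(amount)=227

credit | 330 | 4 | 300 ; refund | 811 | 4 | 356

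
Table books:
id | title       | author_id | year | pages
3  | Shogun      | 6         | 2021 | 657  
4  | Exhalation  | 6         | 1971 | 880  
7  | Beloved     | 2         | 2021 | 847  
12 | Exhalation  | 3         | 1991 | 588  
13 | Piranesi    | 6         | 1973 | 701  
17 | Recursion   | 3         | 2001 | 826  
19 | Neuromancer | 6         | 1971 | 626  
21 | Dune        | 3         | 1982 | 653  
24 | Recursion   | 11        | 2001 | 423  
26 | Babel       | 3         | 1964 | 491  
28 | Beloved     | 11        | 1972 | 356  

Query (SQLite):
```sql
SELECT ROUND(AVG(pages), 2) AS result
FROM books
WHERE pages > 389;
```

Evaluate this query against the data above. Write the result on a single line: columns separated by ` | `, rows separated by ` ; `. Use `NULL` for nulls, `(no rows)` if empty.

Rows where pages > 389 → pages values: [657, 880, 847, 588, 701, 826, 626, 653, 423, 491].
AVG = 6692 / 10 (rounded to 2 dp).

669.2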